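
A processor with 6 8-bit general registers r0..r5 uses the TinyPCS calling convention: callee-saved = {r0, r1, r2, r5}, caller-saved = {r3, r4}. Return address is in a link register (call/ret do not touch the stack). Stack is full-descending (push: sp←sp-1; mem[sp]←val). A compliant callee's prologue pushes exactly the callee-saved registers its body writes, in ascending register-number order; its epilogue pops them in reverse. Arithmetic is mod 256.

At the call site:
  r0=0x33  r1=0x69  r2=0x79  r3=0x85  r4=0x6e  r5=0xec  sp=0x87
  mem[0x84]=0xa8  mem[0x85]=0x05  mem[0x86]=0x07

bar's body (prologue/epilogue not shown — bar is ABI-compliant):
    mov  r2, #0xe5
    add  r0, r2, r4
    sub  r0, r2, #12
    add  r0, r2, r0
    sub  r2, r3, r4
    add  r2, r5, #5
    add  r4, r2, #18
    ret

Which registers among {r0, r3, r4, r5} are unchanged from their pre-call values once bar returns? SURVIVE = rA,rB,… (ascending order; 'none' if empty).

prologue: push r0 → mem[0x86]=0x33, sp=0x86
prologue: push r2 → mem[0x85]=0x79, sp=0x85
body[0] mov  r2, #0xe5 → r2=0xe5
body[1] add  r0, r2, r4 → r0=0x53
body[2] sub  r0, r2, #12 → r0=0xd9
body[3] add  r0, r2, r0 → r0=0xbe
body[4] sub  r2, r3, r4 → r2=0x17
body[5] add  r2, r5, #5 → r2=0xf1
body[6] add  r4, r2, #18 → r4=0x03
epilogue: pop r2=0x79, sp=0x86
epilogue: pop r0=0x33, sp=0x87
r0: callee-saved, written=True
r3: caller-saved, written=False
r4: caller-saved, written=True
r5: callee-saved, written=False

SURVIVE = r0,r3,r5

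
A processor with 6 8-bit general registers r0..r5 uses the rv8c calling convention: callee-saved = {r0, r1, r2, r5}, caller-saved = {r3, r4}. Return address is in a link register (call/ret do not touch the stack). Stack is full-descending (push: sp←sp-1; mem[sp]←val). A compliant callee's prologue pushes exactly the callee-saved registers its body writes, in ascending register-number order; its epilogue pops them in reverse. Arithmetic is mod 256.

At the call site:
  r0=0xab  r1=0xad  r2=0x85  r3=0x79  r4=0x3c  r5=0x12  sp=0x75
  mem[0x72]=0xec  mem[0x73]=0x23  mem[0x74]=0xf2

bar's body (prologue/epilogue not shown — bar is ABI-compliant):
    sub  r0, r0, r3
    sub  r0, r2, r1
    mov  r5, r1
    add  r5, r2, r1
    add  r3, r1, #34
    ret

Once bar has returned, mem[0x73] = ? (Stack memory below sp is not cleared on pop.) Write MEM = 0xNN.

prologue: push r0 → mem[0x74]=0xab, sp=0x74
prologue: push r5 → mem[0x73]=0x12, sp=0x73
body[0] sub  r0, r0, r3 → r0=0x32
body[1] sub  r0, r2, r1 → r0=0xd8
body[2] mov  r5, r1 → r5=0xad
body[3] add  r5, r2, r1 → r5=0x32
body[4] add  r3, r1, #34 → r3=0xcf
epilogue: pop r5=0x12, sp=0x74
epilogue: pop r0=0xab, sp=0x75
prologue pushed ['r0', 'r5'] at ['0x74', '0x73']

MEM = 0x12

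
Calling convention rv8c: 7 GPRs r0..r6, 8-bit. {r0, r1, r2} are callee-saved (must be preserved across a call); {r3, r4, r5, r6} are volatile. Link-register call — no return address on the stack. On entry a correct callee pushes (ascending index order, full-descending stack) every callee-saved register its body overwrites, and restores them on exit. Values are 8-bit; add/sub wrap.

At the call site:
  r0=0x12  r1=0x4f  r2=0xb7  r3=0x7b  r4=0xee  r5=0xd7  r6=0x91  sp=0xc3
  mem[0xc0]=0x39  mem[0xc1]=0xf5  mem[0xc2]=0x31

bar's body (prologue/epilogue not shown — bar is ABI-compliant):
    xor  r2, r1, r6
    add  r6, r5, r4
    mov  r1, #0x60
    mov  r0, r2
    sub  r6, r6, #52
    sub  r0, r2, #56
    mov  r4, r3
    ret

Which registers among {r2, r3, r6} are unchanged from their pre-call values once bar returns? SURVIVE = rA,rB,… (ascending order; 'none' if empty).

prologue: push r0 → mem[0xc2]=0x12, sp=0xc2
prologue: push r1 → mem[0xc1]=0x4f, sp=0xc1
prologue: push r2 → mem[0xc0]=0xb7, sp=0xc0
body[0] xor  r2, r1, r6 → r2=0xde
body[1] add  r6, r5, r4 → r6=0xc5
body[2] mov  r1, #0x60 → r1=0x60
body[3] mov  r0, r2 → r0=0xde
body[4] sub  r6, r6, #52 → r6=0x91
body[5] sub  r0, r2, #56 → r0=0xa6
body[6] mov  r4, r3 → r4=0x7b
epilogue: pop r2=0xb7, sp=0xc1
epilogue: pop r1=0x4f, sp=0xc2
epilogue: pop r0=0x12, sp=0xc3
r2: callee-saved, written=True
r3: caller-saved, written=False
r6: caller-saved, written=True

SURVIVE = r2,r3,r6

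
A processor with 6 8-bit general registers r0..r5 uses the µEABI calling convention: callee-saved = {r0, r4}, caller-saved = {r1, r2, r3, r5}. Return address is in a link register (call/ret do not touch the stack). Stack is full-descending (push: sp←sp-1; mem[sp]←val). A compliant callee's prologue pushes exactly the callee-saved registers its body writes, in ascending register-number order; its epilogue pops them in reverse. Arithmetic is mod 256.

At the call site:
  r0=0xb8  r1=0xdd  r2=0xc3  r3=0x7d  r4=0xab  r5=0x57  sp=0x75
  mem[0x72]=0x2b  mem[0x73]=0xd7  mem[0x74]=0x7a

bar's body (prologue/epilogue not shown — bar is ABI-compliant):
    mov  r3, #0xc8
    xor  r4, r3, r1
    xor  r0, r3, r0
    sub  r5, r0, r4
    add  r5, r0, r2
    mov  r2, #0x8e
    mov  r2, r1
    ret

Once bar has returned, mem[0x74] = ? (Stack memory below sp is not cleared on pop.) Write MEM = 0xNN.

prologue: push r0 -> mem[0x74]=0xb8, sp=0x74
prologue: push r4 -> mem[0x73]=0xab, sp=0x73
body[0] mov  r3, #0xc8 -> r3=0xc8
body[1] xor  r4, r3, r1 -> r4=0x15
body[2] xor  r0, r3, r0 -> r0=0x70
body[3] sub  r5, r0, r4 -> r5=0x5b
body[4] add  r5, r0, r2 -> r5=0x33
body[5] mov  r2, #0x8e -> r2=0x8e
body[6] mov  r2, r1 -> r2=0xdd
epilogue: pop r4=0xab, sp=0x74
epilogue: pop r0=0xb8, sp=0x75
prologue pushed ['r0', 'r4'] at ['0x74', '0x73']

MEM = 0xb8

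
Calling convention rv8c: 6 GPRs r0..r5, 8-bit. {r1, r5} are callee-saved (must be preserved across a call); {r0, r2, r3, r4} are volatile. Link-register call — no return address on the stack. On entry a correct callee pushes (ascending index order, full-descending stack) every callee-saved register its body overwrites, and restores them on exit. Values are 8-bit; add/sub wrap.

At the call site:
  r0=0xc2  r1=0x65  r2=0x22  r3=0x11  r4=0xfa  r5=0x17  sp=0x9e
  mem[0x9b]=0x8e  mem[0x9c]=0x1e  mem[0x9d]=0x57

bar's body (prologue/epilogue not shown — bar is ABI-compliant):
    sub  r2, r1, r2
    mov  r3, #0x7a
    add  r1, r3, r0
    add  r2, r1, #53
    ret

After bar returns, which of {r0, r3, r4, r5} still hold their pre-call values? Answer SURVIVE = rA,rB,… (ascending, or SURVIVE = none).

prologue: push r1 -> mem[0x9d]=0x65, sp=0x9d
body[0] sub  r2, r1, r2 -> r2=0x43
body[1] mov  r3, #0x7a -> r3=0x7a
body[2] add  r1, r3, r0 -> r1=0x3c
body[3] add  r2, r1, #53 -> r2=0x71
epilogue: pop r1=0x65, sp=0x9e
r0: caller-saved, written=False
r3: caller-saved, written=True
r4: caller-saved, written=False
r5: callee-saved, written=False

SURVIVE = r0,r4,r5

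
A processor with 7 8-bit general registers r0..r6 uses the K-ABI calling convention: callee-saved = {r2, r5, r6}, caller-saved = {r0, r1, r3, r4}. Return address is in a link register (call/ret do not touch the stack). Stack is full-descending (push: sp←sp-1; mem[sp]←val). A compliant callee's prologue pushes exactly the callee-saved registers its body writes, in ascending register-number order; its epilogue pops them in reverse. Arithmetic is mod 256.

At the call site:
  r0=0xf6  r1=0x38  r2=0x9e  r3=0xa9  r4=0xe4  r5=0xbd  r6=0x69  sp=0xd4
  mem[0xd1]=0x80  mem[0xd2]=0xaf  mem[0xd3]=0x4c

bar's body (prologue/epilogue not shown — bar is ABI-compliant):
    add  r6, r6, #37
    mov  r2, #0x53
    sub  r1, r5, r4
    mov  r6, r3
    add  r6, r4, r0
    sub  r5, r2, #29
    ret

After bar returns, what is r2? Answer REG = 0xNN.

prologue: push r2 → mem[0xd3]=0x9e, sp=0xd3
prologue: push r5 → mem[0xd2]=0xbd, sp=0xd2
prologue: push r6 → mem[0xd1]=0x69, sp=0xd1
body[0] add  r6, r6, #37 → r6=0x8e
body[1] mov  r2, #0x53 → r2=0x53
body[2] sub  r1, r5, r4 → r1=0xd9
body[3] mov  r6, r3 → r6=0xa9
body[4] add  r6, r4, r0 → r6=0xda
body[5] sub  r5, r2, #29 → r5=0x36
epilogue: pop r6=0x69, sp=0xd2
epilogue: pop r5=0xbd, sp=0xd3
epilogue: pop r2=0x9e, sp=0xd4
r2 is callee-saved → restored

REG = 0x9e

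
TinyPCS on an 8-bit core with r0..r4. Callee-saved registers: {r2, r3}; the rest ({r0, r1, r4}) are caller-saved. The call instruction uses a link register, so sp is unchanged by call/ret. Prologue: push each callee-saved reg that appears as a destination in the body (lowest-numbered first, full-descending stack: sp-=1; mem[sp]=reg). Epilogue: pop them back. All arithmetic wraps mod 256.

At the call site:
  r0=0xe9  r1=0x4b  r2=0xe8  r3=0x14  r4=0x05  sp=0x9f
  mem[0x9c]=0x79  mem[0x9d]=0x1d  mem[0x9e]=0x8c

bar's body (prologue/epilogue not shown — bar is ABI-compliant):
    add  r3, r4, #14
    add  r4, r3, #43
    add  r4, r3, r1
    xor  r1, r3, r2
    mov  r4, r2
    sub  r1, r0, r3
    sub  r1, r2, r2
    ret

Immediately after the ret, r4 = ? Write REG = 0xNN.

REG = 0xe8

prologue: push r3 -> mem[0x9e]=0x14, sp=0x9e
body[0] add  r3, r4, #14 -> r3=0x13
body[1] add  r4, r3, #43 -> r4=0x3e
body[2] add  r4, r3, r1 -> r4=0x5e
body[3] xor  r1, r3, r2 -> r1=0xfb
body[4] mov  r4, r2 -> r4=0xe8
body[5] sub  r1, r0, r3 -> r1=0xd6
body[6] sub  r1, r2, r2 -> r1=0x00
epilogue: pop r3=0x14, sp=0x9f
r4 is caller-saved -> body value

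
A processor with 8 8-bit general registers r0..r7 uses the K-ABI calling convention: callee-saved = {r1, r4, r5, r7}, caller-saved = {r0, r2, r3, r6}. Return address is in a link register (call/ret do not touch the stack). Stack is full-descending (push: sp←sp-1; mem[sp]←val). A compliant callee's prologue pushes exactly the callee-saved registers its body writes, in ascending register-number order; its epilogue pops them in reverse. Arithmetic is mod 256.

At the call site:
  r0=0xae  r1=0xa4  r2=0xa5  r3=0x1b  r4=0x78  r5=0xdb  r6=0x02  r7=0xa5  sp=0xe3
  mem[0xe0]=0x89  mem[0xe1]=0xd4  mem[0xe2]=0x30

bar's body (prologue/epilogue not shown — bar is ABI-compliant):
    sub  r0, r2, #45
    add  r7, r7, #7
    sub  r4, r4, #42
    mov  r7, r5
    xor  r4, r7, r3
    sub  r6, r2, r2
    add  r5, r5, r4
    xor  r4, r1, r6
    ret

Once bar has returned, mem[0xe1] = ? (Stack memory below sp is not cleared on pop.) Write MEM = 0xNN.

MEM = 0xdb

prologue: push r4 -> mem[0xe2]=0x78, sp=0xe2
prologue: push r5 -> mem[0xe1]=0xdb, sp=0xe1
prologue: push r7 -> mem[0xe0]=0xa5, sp=0xe0
body[0] sub  r0, r2, #45 -> r0=0x78
body[1] add  r7, r7, #7 -> r7=0xac
body[2] sub  r4, r4, #42 -> r4=0x4e
body[3] mov  r7, r5 -> r7=0xdb
body[4] xor  r4, r7, r3 -> r4=0xc0
body[5] sub  r6, r2, r2 -> r6=0x00
body[6] add  r5, r5, r4 -> r5=0x9b
body[7] xor  r4, r1, r6 -> r4=0xa4
epilogue: pop r7=0xa5, sp=0xe1
epilogue: pop r5=0xdb, sp=0xe2
epilogue: pop r4=0x78, sp=0xe3
prologue pushed ['r4', 'r5', 'r7'] at ['0xe2', '0xe1', '0xe0']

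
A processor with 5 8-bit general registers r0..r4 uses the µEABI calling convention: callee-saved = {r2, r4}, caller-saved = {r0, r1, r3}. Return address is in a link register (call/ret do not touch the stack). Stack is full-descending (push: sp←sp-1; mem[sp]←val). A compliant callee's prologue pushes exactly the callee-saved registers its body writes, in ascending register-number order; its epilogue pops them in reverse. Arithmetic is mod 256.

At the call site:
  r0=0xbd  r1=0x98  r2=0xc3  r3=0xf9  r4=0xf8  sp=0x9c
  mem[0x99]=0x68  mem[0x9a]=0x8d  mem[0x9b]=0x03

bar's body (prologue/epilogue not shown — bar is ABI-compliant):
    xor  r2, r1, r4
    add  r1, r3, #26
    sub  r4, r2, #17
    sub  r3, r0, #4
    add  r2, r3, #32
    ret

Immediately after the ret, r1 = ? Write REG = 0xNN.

REG = 0x13

prologue: push r2 → mem[0x9b]=0xc3, sp=0x9b
prologue: push r4 → mem[0x9a]=0xf8, sp=0x9a
body[0] xor  r2, r1, r4 → r2=0x60
body[1] add  r1, r3, #26 → r1=0x13
body[2] sub  r4, r2, #17 → r4=0x4f
body[3] sub  r3, r0, #4 → r3=0xb9
body[4] add  r2, r3, #32 → r2=0xd9
epilogue: pop r4=0xf8, sp=0x9b
epilogue: pop r2=0xc3, sp=0x9c
r1 is caller-saved → body value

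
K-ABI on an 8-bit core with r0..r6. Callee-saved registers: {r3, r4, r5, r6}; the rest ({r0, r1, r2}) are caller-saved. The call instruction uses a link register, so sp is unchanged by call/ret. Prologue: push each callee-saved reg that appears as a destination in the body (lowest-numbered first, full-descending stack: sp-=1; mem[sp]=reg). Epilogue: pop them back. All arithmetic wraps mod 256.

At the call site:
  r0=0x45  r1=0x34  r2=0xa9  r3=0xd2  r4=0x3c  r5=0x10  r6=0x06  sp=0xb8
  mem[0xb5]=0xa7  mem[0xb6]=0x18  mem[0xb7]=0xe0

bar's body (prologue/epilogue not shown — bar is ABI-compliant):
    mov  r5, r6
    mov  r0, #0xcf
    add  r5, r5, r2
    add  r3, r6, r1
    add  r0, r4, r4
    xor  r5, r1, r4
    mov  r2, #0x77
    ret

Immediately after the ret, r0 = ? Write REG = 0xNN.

prologue: push r3 → mem[0xb7]=0xd2, sp=0xb7
prologue: push r5 → mem[0xb6]=0x10, sp=0xb6
body[0] mov  r5, r6 → r5=0x06
body[1] mov  r0, #0xcf → r0=0xcf
body[2] add  r5, r5, r2 → r5=0xaf
body[3] add  r3, r6, r1 → r3=0x3a
body[4] add  r0, r4, r4 → r0=0x78
body[5] xor  r5, r1, r4 → r5=0x08
body[6] mov  r2, #0x77 → r2=0x77
epilogue: pop r5=0x10, sp=0xb7
epilogue: pop r3=0xd2, sp=0xb8
r0 is caller-saved → body value

REG = 0x78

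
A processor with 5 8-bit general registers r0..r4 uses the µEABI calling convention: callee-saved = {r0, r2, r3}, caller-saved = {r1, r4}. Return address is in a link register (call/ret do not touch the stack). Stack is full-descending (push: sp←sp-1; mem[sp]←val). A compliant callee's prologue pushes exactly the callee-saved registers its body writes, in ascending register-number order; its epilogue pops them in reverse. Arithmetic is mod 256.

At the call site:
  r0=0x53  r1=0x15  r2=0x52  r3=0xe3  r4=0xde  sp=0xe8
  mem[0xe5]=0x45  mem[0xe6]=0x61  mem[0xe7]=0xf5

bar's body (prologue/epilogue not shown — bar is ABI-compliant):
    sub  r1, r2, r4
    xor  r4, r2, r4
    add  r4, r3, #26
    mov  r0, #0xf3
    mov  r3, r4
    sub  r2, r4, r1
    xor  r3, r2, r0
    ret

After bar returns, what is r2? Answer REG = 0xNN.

prologue: push r0 -> mem[0xe7]=0x53, sp=0xe7
prologue: push r2 -> mem[0xe6]=0x52, sp=0xe6
prologue: push r3 -> mem[0xe5]=0xe3, sp=0xe5
body[0] sub  r1, r2, r4 -> r1=0x74
body[1] xor  r4, r2, r4 -> r4=0x8c
body[2] add  r4, r3, #26 -> r4=0xfd
body[3] mov  r0, #0xf3 -> r0=0xf3
body[4] mov  r3, r4 -> r3=0xfd
body[5] sub  r2, r4, r1 -> r2=0x89
body[6] xor  r3, r2, r0 -> r3=0x7a
epilogue: pop r3=0xe3, sp=0xe6
epilogue: pop r2=0x52, sp=0xe7
epilogue: pop r0=0x53, sp=0xe8
r2 is callee-saved -> restored

REG = 0x52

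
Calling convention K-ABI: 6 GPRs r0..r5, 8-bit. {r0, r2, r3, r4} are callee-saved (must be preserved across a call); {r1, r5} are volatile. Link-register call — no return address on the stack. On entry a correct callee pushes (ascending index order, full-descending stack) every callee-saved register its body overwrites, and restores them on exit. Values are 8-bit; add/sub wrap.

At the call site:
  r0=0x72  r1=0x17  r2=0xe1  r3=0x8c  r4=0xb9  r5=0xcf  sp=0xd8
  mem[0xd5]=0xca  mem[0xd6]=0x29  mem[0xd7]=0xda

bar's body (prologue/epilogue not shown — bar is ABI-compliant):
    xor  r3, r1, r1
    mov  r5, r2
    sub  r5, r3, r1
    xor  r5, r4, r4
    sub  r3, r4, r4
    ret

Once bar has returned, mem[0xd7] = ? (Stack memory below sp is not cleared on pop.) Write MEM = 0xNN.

MEM = 0x8c

prologue: push r3 -> mem[0xd7]=0x8c, sp=0xd7
body[0] xor  r3, r1, r1 -> r3=0x00
body[1] mov  r5, r2 -> r5=0xe1
body[2] sub  r5, r3, r1 -> r5=0xe9
body[3] xor  r5, r4, r4 -> r5=0x00
body[4] sub  r3, r4, r4 -> r3=0x00
epilogue: pop r3=0x8c, sp=0xd8
prologue pushed ['r3'] at ['0xd7']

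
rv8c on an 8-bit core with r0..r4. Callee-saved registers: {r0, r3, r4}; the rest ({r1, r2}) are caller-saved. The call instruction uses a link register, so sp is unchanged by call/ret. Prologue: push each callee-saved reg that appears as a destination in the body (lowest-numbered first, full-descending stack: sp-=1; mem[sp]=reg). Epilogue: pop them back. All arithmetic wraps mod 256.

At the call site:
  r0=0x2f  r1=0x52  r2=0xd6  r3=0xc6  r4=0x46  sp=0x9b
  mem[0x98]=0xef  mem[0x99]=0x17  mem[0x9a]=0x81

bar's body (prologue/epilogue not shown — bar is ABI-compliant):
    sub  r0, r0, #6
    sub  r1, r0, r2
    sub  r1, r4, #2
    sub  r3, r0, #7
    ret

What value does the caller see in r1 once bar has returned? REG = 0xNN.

prologue: push r0 -> mem[0x9a]=0x2f, sp=0x9a
prologue: push r3 -> mem[0x99]=0xc6, sp=0x99
body[0] sub  r0, r0, #6 -> r0=0x29
body[1] sub  r1, r0, r2 -> r1=0x53
body[2] sub  r1, r4, #2 -> r1=0x44
body[3] sub  r3, r0, #7 -> r3=0x22
epilogue: pop r3=0xc6, sp=0x9a
epilogue: pop r0=0x2f, sp=0x9b
r1 is caller-saved -> body value

REG = 0x44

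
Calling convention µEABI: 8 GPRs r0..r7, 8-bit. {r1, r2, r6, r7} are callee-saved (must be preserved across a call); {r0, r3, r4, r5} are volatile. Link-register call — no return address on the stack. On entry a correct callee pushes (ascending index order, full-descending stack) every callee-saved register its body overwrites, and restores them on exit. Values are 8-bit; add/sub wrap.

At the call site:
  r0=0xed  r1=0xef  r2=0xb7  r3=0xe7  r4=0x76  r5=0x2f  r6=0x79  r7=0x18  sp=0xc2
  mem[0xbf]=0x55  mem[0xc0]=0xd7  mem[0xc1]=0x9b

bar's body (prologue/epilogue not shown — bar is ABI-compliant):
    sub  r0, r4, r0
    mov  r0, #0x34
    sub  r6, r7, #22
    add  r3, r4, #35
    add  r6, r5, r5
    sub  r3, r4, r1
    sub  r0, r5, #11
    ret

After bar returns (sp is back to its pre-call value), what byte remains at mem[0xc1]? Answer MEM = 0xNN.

prologue: push r6 → mem[0xc1]=0x79, sp=0xc1
body[0] sub  r0, r4, r0 → r0=0x89
body[1] mov  r0, #0x34 → r0=0x34
body[2] sub  r6, r7, #22 → r6=0x02
body[3] add  r3, r4, #35 → r3=0x99
body[4] add  r6, r5, r5 → r6=0x5e
body[5] sub  r3, r4, r1 → r3=0x87
body[6] sub  r0, r5, #11 → r0=0x24
epilogue: pop r6=0x79, sp=0xc2
prologue pushed ['r6'] at ['0xc1']

MEM = 0x79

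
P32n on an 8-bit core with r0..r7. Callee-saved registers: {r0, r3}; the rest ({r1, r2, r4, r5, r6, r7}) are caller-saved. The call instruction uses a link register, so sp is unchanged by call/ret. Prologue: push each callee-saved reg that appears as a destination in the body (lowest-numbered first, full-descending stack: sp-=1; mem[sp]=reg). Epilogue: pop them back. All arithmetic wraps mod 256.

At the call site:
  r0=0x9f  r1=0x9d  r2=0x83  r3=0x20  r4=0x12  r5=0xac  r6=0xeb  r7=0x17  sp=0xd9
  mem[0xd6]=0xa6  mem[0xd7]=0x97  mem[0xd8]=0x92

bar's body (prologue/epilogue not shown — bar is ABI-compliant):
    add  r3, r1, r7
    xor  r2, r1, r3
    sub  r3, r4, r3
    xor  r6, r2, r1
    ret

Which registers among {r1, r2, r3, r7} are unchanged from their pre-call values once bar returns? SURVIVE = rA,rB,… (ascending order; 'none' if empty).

SURVIVE = r1,r3,r7

prologue: push r3 → mem[0xd8]=0x20, sp=0xd8
body[0] add  r3, r1, r7 → r3=0xb4
body[1] xor  r2, r1, r3 → r2=0x29
body[2] sub  r3, r4, r3 → r3=0x5e
body[3] xor  r6, r2, r1 → r6=0xb4
epilogue: pop r3=0x20, sp=0xd9
r1: caller-saved, written=False
r2: caller-saved, written=True
r3: callee-saved, written=True
r7: caller-saved, written=False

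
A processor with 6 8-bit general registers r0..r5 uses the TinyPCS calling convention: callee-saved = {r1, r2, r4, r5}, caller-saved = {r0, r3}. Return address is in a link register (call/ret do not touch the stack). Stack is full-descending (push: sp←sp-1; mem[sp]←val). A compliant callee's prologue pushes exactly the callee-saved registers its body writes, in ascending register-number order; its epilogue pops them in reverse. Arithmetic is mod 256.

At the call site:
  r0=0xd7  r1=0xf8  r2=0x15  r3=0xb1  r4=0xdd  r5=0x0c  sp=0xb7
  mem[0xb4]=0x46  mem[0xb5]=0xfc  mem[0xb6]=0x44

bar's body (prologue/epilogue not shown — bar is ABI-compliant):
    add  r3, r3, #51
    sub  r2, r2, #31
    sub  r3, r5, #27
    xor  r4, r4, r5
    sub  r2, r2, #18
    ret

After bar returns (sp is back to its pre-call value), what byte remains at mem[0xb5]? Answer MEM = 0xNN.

MEM = 0xdd

prologue: push r2 -> mem[0xb6]=0x15, sp=0xb6
prologue: push r4 -> mem[0xb5]=0xdd, sp=0xb5
body[0] add  r3, r3, #51 -> r3=0xe4
body[1] sub  r2, r2, #31 -> r2=0xf6
body[2] sub  r3, r5, #27 -> r3=0xf1
body[3] xor  r4, r4, r5 -> r4=0xd1
body[4] sub  r2, r2, #18 -> r2=0xe4
epilogue: pop r4=0xdd, sp=0xb6
epilogue: pop r2=0x15, sp=0xb7
prologue pushed ['r2', 'r4'] at ['0xb6', '0xb5']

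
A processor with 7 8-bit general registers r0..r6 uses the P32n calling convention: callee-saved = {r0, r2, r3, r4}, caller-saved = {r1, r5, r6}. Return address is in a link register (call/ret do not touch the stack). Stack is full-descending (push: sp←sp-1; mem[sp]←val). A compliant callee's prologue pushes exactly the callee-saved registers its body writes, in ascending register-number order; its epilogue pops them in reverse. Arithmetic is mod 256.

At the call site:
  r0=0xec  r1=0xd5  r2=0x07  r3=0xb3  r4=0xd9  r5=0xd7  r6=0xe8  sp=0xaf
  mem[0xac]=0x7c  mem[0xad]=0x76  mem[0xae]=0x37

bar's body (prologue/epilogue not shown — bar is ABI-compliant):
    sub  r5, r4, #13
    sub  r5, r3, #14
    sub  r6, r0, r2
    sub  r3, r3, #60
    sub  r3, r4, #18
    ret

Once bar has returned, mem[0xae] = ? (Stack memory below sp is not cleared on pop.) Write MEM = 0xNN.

MEM = 0xb3

prologue: push r3 -> mem[0xae]=0xb3, sp=0xae
body[0] sub  r5, r4, #13 -> r5=0xcc
body[1] sub  r5, r3, #14 -> r5=0xa5
body[2] sub  r6, r0, r2 -> r6=0xe5
body[3] sub  r3, r3, #60 -> r3=0x77
body[4] sub  r3, r4, #18 -> r3=0xc7
epilogue: pop r3=0xb3, sp=0xaf
prologue pushed ['r3'] at ['0xae']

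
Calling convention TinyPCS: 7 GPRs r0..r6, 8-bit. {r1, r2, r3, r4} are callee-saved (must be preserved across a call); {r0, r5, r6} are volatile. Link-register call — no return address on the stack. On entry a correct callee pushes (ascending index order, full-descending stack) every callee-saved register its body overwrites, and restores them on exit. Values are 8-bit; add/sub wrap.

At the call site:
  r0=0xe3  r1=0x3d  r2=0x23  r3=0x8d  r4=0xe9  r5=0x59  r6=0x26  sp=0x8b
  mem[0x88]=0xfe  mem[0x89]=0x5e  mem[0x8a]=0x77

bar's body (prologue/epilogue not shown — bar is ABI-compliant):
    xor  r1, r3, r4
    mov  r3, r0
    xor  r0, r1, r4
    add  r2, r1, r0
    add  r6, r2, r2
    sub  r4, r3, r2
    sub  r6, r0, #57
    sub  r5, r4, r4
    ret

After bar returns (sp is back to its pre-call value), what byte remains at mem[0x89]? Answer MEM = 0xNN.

prologue: push r1 → mem[0x8a]=0x3d, sp=0x8a
prologue: push r2 → mem[0x89]=0x23, sp=0x89
prologue: push r3 → mem[0x88]=0x8d, sp=0x88
prologue: push r4 → mem[0x87]=0xe9, sp=0x87
body[0] xor  r1, r3, r4 → r1=0x64
body[1] mov  r3, r0 → r3=0xe3
body[2] xor  r0, r1, r4 → r0=0x8d
body[3] add  r2, r1, r0 → r2=0xf1
body[4] add  r6, r2, r2 → r6=0xe2
body[5] sub  r4, r3, r2 → r4=0xf2
body[6] sub  r6, r0, #57 → r6=0x54
body[7] sub  r5, r4, r4 → r5=0x00
epilogue: pop r4=0xe9, sp=0x88
epilogue: pop r3=0x8d, sp=0x89
epilogue: pop r2=0x23, sp=0x8a
epilogue: pop r1=0x3d, sp=0x8b
prologue pushed ['r1', 'r2', 'r3', 'r4'] at ['0x8a', '0x89', '0x88', '0x87']

MEM = 0x23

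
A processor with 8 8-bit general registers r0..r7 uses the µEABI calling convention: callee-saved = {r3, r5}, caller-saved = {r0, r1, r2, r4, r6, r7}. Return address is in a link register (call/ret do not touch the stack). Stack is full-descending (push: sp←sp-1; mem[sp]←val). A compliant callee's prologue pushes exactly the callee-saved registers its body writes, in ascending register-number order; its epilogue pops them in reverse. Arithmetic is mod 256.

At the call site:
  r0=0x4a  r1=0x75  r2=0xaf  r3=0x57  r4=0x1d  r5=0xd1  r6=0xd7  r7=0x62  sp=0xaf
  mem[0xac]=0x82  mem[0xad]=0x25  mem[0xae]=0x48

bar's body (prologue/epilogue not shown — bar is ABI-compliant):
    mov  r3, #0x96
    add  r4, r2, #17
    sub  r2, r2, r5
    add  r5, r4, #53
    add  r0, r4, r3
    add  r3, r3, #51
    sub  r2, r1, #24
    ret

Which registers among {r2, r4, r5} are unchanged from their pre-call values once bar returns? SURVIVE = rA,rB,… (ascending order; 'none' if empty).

prologue: push r3 -> mem[0xae]=0x57, sp=0xae
prologue: push r5 -> mem[0xad]=0xd1, sp=0xad
body[0] mov  r3, #0x96 -> r3=0x96
body[1] add  r4, r2, #17 -> r4=0xc0
body[2] sub  r2, r2, r5 -> r2=0xde
body[3] add  r5, r4, #53 -> r5=0xf5
body[4] add  r0, r4, r3 -> r0=0x56
body[5] add  r3, r3, #51 -> r3=0xc9
body[6] sub  r2, r1, #24 -> r2=0x5d
epilogue: pop r5=0xd1, sp=0xae
epilogue: pop r3=0x57, sp=0xaf
r2: caller-saved, written=True
r4: caller-saved, written=True
r5: callee-saved, written=True

SURVIVE = r5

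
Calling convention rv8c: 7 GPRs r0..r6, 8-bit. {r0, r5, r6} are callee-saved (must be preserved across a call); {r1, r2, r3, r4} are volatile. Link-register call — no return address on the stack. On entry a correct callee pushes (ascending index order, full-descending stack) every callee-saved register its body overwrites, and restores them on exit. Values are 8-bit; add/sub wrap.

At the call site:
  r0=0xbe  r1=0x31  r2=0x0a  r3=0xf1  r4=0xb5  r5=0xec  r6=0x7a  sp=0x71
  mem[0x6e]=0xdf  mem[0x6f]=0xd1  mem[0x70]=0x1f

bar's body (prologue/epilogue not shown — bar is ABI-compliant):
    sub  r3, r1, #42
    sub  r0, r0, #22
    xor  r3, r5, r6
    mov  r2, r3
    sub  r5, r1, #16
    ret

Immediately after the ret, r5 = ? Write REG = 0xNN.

prologue: push r0 → mem[0x70]=0xbe, sp=0x70
prologue: push r5 → mem[0x6f]=0xec, sp=0x6f
body[0] sub  r3, r1, #42 → r3=0x07
body[1] sub  r0, r0, #22 → r0=0xa8
body[2] xor  r3, r5, r6 → r3=0x96
body[3] mov  r2, r3 → r2=0x96
body[4] sub  r5, r1, #16 → r5=0x21
epilogue: pop r5=0xec, sp=0x70
epilogue: pop r0=0xbe, sp=0x71
r5 is callee-saved → restored

REG = 0xec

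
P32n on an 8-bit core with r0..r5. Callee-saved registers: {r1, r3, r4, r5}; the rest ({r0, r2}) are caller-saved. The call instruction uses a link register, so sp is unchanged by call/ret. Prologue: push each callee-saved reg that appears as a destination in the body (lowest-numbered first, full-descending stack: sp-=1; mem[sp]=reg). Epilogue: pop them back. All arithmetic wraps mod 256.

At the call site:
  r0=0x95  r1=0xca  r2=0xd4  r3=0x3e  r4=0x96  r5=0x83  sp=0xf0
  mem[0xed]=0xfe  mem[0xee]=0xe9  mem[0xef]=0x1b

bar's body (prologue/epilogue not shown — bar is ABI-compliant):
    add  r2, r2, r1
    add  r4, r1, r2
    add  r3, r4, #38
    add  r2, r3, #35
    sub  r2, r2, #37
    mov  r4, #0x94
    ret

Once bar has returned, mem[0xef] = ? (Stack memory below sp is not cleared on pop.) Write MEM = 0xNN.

prologue: push r3 → mem[0xef]=0x3e, sp=0xef
prologue: push r4 → mem[0xee]=0x96, sp=0xee
body[0] add  r2, r2, r1 → r2=0x9e
body[1] add  r4, r1, r2 → r4=0x68
body[2] add  r3, r4, #38 → r3=0x8e
body[3] add  r2, r3, #35 → r2=0xb1
body[4] sub  r2, r2, #37 → r2=0x8c
body[5] mov  r4, #0x94 → r4=0x94
epilogue: pop r4=0x96, sp=0xef
epilogue: pop r3=0x3e, sp=0xf0
prologue pushed ['r3', 'r4'] at ['0xef', '0xee']

MEM = 0x3e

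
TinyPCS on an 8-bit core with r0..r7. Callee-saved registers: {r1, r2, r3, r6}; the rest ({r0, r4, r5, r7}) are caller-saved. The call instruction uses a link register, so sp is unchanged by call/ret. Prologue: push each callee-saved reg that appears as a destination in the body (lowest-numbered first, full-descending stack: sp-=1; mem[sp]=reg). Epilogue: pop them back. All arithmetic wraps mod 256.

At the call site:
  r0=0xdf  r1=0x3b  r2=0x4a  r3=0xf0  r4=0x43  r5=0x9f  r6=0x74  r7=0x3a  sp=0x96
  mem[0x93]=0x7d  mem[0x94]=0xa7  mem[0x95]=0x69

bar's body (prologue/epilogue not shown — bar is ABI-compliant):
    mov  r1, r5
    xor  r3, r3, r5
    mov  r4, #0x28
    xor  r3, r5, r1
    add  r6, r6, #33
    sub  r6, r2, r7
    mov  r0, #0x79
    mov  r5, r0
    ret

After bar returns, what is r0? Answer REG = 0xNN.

prologue: push r1 -> mem[0x95]=0x3b, sp=0x95
prologue: push r3 -> mem[0x94]=0xf0, sp=0x94
prologue: push r6 -> mem[0x93]=0x74, sp=0x93
body[0] mov  r1, r5 -> r1=0x9f
body[1] xor  r3, r3, r5 -> r3=0x6f
body[2] mov  r4, #0x28 -> r4=0x28
body[3] xor  r3, r5, r1 -> r3=0x00
body[4] add  r6, r6, #33 -> r6=0x95
body[5] sub  r6, r2, r7 -> r6=0x10
body[6] mov  r0, #0x79 -> r0=0x79
body[7] mov  r5, r0 -> r5=0x79
epilogue: pop r6=0x74, sp=0x94
epilogue: pop r3=0xf0, sp=0x95
epilogue: pop r1=0x3b, sp=0x96
r0 is caller-saved -> body value

REG = 0x79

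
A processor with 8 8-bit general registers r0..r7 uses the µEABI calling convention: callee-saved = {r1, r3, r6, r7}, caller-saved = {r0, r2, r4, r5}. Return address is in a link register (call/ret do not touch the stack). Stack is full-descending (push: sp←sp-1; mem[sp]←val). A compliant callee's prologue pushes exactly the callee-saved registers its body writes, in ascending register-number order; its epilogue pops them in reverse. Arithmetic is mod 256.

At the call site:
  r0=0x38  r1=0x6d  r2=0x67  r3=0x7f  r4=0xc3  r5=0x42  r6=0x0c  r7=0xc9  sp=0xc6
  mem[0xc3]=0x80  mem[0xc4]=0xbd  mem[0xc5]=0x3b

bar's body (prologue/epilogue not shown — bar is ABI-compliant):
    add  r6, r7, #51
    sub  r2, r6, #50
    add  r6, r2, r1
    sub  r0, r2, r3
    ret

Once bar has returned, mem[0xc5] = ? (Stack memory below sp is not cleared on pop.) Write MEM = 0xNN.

MEM = 0x0c

prologue: push r6 -> mem[0xc5]=0x0c, sp=0xc5
body[0] add  r6, r7, #51 -> r6=0xfc
body[1] sub  r2, r6, #50 -> r2=0xca
body[2] add  r6, r2, r1 -> r6=0x37
body[3] sub  r0, r2, r3 -> r0=0x4b
epilogue: pop r6=0x0c, sp=0xc6
prologue pushed ['r6'] at ['0xc5']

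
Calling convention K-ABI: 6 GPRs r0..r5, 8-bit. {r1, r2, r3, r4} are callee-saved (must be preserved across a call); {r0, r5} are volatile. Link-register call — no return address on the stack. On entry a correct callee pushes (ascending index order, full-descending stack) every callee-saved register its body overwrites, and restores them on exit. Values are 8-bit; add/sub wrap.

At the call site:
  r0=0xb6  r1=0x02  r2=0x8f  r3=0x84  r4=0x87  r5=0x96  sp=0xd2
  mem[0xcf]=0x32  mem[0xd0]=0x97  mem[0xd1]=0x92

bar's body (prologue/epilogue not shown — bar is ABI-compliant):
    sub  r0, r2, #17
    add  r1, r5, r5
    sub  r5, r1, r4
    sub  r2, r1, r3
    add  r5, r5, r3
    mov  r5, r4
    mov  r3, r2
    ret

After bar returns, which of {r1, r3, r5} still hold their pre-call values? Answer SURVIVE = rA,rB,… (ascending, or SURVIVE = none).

prologue: push r1 -> mem[0xd1]=0x02, sp=0xd1
prologue: push r2 -> mem[0xd0]=0x8f, sp=0xd0
prologue: push r3 -> mem[0xcf]=0x84, sp=0xcf
body[0] sub  r0, r2, #17 -> r0=0x7e
body[1] add  r1, r5, r5 -> r1=0x2c
body[2] sub  r5, r1, r4 -> r5=0xa5
body[3] sub  r2, r1, r3 -> r2=0xa8
body[4] add  r5, r5, r3 -> r5=0x29
body[5] mov  r5, r4 -> r5=0x87
body[6] mov  r3, r2 -> r3=0xa8
epilogue: pop r3=0x84, sp=0xd0
epilogue: pop r2=0x8f, sp=0xd1
epilogue: pop r1=0x02, sp=0xd2
r1: callee-saved, written=True
r3: callee-saved, written=True
r5: caller-saved, written=True

SURVIVE = r1,r3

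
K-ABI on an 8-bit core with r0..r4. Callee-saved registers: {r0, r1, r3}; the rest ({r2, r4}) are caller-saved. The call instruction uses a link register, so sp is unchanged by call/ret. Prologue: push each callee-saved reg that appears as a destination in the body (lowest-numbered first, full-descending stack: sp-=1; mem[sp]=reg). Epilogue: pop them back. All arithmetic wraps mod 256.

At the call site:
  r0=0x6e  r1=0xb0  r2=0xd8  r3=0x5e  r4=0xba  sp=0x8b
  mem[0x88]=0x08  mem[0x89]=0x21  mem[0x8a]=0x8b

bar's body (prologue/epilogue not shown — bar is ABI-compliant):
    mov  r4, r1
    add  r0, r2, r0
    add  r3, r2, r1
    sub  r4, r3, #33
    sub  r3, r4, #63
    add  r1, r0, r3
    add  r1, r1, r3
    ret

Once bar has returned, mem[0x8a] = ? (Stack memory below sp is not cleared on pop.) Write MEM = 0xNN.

prologue: push r0 -> mem[0x8a]=0x6e, sp=0x8a
prologue: push r1 -> mem[0x89]=0xb0, sp=0x89
prologue: push r3 -> mem[0x88]=0x5e, sp=0x88
body[0] mov  r4, r1 -> r4=0xb0
body[1] add  r0, r2, r0 -> r0=0x46
body[2] add  r3, r2, r1 -> r3=0x88
body[3] sub  r4, r3, #33 -> r4=0x67
body[4] sub  r3, r4, #63 -> r3=0x28
body[5] add  r1, r0, r3 -> r1=0x6e
body[6] add  r1, r1, r3 -> r1=0x96
epilogue: pop r3=0x5e, sp=0x89
epilogue: pop r1=0xb0, sp=0x8a
epilogue: pop r0=0x6e, sp=0x8b
prologue pushed ['r0', 'r1', 'r3'] at ['0x8a', '0x89', '0x88']

MEM = 0x6e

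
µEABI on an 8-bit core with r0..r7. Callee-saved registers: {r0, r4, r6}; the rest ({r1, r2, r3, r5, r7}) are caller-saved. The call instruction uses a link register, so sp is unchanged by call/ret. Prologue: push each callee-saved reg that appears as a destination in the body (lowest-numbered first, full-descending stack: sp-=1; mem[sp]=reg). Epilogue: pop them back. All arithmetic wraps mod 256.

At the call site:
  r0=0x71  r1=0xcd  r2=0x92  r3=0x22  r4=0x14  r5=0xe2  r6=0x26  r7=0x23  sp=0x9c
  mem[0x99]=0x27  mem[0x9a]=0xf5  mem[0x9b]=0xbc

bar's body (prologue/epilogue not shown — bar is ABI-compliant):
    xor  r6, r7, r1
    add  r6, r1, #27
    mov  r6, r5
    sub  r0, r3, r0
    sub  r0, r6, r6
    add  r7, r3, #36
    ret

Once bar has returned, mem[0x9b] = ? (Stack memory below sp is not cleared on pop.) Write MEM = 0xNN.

MEM = 0x71

prologue: push r0 → mem[0x9b]=0x71, sp=0x9b
prologue: push r6 → mem[0x9a]=0x26, sp=0x9a
body[0] xor  r6, r7, r1 → r6=0xee
body[1] add  r6, r1, #27 → r6=0xe8
body[2] mov  r6, r5 → r6=0xe2
body[3] sub  r0, r3, r0 → r0=0xb1
body[4] sub  r0, r6, r6 → r0=0x00
body[5] add  r7, r3, #36 → r7=0x46
epilogue: pop r6=0x26, sp=0x9b
epilogue: pop r0=0x71, sp=0x9c
prologue pushed ['r0', 'r6'] at ['0x9b', '0x9a']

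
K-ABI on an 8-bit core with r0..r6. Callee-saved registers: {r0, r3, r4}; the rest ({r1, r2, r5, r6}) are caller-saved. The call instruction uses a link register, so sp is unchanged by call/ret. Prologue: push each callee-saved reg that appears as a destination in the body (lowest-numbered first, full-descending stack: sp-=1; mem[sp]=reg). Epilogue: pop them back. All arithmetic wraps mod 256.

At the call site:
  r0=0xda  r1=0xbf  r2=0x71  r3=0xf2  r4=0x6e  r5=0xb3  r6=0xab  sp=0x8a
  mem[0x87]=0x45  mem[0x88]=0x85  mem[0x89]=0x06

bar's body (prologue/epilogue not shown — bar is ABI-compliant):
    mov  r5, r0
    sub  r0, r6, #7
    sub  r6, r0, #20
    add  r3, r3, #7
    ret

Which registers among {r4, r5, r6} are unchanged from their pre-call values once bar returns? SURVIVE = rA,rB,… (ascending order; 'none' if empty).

SURVIVE = r4

prologue: push r0 → mem[0x89]=0xda, sp=0x89
prologue: push r3 → mem[0x88]=0xf2, sp=0x88
body[0] mov  r5, r0 → r5=0xda
body[1] sub  r0, r6, #7 → r0=0xa4
body[2] sub  r6, r0, #20 → r6=0x90
body[3] add  r3, r3, #7 → r3=0xf9
epilogue: pop r3=0xf2, sp=0x89
epilogue: pop r0=0xda, sp=0x8a
r4: callee-saved, written=False
r5: caller-saved, written=True
r6: caller-saved, written=True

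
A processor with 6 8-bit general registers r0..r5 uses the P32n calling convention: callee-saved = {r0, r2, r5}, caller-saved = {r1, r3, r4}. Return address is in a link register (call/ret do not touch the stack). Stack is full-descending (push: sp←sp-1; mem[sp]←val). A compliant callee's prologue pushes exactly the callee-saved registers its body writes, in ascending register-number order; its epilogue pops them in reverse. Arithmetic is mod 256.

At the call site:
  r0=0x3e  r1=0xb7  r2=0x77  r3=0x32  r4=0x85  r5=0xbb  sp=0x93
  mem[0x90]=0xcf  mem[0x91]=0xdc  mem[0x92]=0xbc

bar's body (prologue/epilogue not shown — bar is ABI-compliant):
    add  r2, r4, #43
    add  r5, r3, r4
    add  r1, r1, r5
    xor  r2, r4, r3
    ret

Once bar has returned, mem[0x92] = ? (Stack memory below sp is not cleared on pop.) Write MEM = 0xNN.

MEM = 0x77

prologue: push r2 → mem[0x92]=0x77, sp=0x92
prologue: push r5 → mem[0x91]=0xbb, sp=0x91
body[0] add  r2, r4, #43 → r2=0xb0
body[1] add  r5, r3, r4 → r5=0xb7
body[2] add  r1, r1, r5 → r1=0x6e
body[3] xor  r2, r4, r3 → r2=0xb7
epilogue: pop r5=0xbb, sp=0x92
epilogue: pop r2=0x77, sp=0x93
prologue pushed ['r2', 'r5'] at ['0x92', '0x91']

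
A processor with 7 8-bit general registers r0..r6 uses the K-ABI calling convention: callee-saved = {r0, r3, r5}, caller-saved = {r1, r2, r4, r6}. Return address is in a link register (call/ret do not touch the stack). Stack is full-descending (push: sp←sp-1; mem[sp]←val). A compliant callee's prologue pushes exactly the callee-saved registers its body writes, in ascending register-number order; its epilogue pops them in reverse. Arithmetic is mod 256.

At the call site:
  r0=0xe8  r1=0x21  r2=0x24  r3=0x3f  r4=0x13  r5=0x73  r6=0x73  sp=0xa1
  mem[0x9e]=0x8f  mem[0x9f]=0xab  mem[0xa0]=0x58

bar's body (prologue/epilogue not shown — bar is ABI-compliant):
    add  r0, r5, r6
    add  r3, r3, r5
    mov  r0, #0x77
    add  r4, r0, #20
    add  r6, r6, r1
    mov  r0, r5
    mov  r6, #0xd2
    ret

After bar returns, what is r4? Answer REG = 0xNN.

REG = 0x8b

prologue: push r0 -> mem[0xa0]=0xe8, sp=0xa0
prologue: push r3 -> mem[0x9f]=0x3f, sp=0x9f
body[0] add  r0, r5, r6 -> r0=0xe6
body[1] add  r3, r3, r5 -> r3=0xb2
body[2] mov  r0, #0x77 -> r0=0x77
body[3] add  r4, r0, #20 -> r4=0x8b
body[4] add  r6, r6, r1 -> r6=0x94
body[5] mov  r0, r5 -> r0=0x73
body[6] mov  r6, #0xd2 -> r6=0xd2
epilogue: pop r3=0x3f, sp=0xa0
epilogue: pop r0=0xe8, sp=0xa1
r4 is caller-saved -> body value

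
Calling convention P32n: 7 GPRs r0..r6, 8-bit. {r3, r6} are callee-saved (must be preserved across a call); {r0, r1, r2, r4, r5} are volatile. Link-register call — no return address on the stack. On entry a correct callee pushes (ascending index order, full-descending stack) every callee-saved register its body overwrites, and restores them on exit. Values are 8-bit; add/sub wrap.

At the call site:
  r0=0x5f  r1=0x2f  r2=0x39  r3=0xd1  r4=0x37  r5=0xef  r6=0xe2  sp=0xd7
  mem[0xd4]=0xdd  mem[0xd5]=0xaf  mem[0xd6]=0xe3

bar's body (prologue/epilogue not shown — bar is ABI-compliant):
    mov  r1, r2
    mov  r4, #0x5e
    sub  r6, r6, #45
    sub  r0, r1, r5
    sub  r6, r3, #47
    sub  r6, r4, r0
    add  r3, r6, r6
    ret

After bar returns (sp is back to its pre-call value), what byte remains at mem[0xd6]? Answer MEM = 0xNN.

MEM = 0xd1

prologue: push r3 -> mem[0xd6]=0xd1, sp=0xd6
prologue: push r6 -> mem[0xd5]=0xe2, sp=0xd5
body[0] mov  r1, r2 -> r1=0x39
body[1] mov  r4, #0x5e -> r4=0x5e
body[2] sub  r6, r6, #45 -> r6=0xb5
body[3] sub  r0, r1, r5 -> r0=0x4a
body[4] sub  r6, r3, #47 -> r6=0xa2
body[5] sub  r6, r4, r0 -> r6=0x14
body[6] add  r3, r6, r6 -> r3=0x28
epilogue: pop r6=0xe2, sp=0xd6
epilogue: pop r3=0xd1, sp=0xd7
prologue pushed ['r3', 'r6'] at ['0xd6', '0xd5']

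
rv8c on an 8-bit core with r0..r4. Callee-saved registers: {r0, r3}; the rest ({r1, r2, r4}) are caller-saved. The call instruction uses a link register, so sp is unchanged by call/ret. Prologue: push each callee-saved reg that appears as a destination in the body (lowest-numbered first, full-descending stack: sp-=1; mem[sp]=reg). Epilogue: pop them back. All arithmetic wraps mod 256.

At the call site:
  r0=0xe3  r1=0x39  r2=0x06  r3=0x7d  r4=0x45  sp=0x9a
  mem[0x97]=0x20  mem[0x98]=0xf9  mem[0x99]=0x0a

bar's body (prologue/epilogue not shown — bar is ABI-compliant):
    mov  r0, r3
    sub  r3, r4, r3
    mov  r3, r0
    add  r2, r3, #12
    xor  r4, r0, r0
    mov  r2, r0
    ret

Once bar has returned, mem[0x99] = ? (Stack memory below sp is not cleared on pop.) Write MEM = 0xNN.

prologue: push r0 → mem[0x99]=0xe3, sp=0x99
prologue: push r3 → mem[0x98]=0x7d, sp=0x98
body[0] mov  r0, r3 → r0=0x7d
body[1] sub  r3, r4, r3 → r3=0xc8
body[2] mov  r3, r0 → r3=0x7d
body[3] add  r2, r3, #12 → r2=0x89
body[4] xor  r4, r0, r0 → r4=0x00
body[5] mov  r2, r0 → r2=0x7d
epilogue: pop r3=0x7d, sp=0x99
epilogue: pop r0=0xe3, sp=0x9a
prologue pushed ['r0', 'r3'] at ['0x99', '0x98']

MEM = 0xe3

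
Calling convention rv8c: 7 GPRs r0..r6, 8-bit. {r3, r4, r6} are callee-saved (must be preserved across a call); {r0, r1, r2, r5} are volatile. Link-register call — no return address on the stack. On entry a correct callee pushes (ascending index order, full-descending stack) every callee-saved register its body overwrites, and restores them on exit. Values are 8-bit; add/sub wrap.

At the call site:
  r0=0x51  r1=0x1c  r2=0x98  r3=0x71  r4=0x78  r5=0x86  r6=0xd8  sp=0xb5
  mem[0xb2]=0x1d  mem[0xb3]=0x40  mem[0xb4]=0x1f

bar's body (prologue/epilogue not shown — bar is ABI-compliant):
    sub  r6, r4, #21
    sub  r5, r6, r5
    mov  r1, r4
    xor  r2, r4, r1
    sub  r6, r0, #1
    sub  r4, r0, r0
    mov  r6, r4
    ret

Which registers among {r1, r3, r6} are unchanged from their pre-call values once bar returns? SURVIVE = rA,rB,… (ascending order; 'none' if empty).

SURVIVE = r3,r6

prologue: push r4 -> mem[0xb4]=0x78, sp=0xb4
prologue: push r6 -> mem[0xb3]=0xd8, sp=0xb3
body[0] sub  r6, r4, #21 -> r6=0x63
body[1] sub  r5, r6, r5 -> r5=0xdd
body[2] mov  r1, r4 -> r1=0x78
body[3] xor  r2, r4, r1 -> r2=0x00
body[4] sub  r6, r0, #1 -> r6=0x50
body[5] sub  r4, r0, r0 -> r4=0x00
body[6] mov  r6, r4 -> r6=0x00
epilogue: pop r6=0xd8, sp=0xb4
epilogue: pop r4=0x78, sp=0xb5
r1: caller-saved, written=True
r3: callee-saved, written=False
r6: callee-saved, written=True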